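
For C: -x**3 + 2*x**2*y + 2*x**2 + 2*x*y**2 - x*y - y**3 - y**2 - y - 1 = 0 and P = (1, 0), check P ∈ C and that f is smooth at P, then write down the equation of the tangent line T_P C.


Tangent line at P: x - 1 = 0.

Step 1: f(1, 0) = 0, so P lies on C.
Step 2: partial derivatives
  f_x(x, y) = -3*x**2 + 4*x*y + 4*x + 2*y**2 - y, f_y(x, y) = 2*x**2 + 4*x*y - x - 3*y**2 - 2*y - 1.
  f_x(P) = 1, f_y(P) = 0 (gradient nonzero, so P is smooth).
Step 3: tangent line at P: 1·(x − 1) + 0·(y − 0) = 0.
Expanding: x - 1 = 0.


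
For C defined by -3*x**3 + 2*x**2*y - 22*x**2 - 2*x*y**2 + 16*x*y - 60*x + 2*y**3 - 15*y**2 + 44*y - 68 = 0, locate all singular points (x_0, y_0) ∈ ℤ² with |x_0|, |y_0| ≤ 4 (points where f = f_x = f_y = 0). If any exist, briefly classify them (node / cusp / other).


Singular points: {(-2, 2)}; classification: cusp.

Compute partial derivatives:
  f_x = -9*x**2 + 4*x*y - 44*x - 2*y**2 + 16*y - 60.
  f_y = 2*x**2 - 4*x*y + 16*x + 6*y**2 - 30*y + 44.
Scan x_0 ∈ {−4, ..., 4}. For each x_0, f_y(x_0, y) is a polynomial in y; find its integer roots y ∈ {−4, ..., 4}, then test f_x and f at those candidates.
  x = -4: f_y(-4, y) = 6*y**2 - 14*y + 12; no integer root y with |y| ≤ 4.
  x = -3: f_y(-3, y) = 6*y**2 - 18*y + 14; no integer root y with |y| ≤ 4.
  x = -2: f_y(-2, y) = 6*y**2 - 22*y + 20; vanishes at y ∈ {2}. (-2, 2): f_x = 0, f = 0 — SINGULAR.
  x = -1: f_y(-1, y) = 6*y**2 - 26*y + 30; no integer root y with |y| ≤ 4.
  x = 0: f_y(0, y) = 6*y**2 - 30*y + 44; no integer root y with |y| ≤ 4.
  x = 1: f_y(1, y) = 6*y**2 - 34*y + 62; no integer root y with |y| ≤ 4.
  x = 2: f_y(2, y) = 6*y**2 - 38*y + 84; no integer root y with |y| ≤ 4.
  x = 3: f_y(3, y) = 6*y**2 - 42*y + 110; no integer root y with |y| ≤ 4.
  x = 4: f_y(4, y) = 6*y**2 - 46*y + 140; no integer root y with |y| ≤ 4.
Only singular point on the grid: (-2, 2).
Classify: substitute x = -2 + u, y = 2 + v and expand: f = -3*u**3 + 2*u**2*v - 2*u*v**2 + 2*v**3 + v**2.
No constant or linear terms (consistent with a singular point). Quadratic part: v**2. Cubic part: -3*u**3 + 2*u**2*v - 2*u*v**2 + 2*v**3.
The quadratic part v**2 is a perfect square, so there is a single (double) tangent line v = 0, i.e. y = 2. Restricting the cubic part to that line (v = 0) leaves -3*u**3 ≠ 0, so f is not divisible by v and the branch is v² ≈ 3*u**3 to lowest order — this is a cusp.
Classification: cusp.


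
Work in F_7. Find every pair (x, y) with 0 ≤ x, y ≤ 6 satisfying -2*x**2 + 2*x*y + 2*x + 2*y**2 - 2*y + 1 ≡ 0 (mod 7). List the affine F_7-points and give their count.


Affine F_7-points: {(2, 3)}; count = 1.

For each of the 49 pairs (x, y) ∈ F_7², evaluate f(x, y) mod 7. Record the zeros.
  x = 0: [0↦1, 1↦1, 2↦5, 3↦6, 4↦4, 5↦6, 6↦5]  zeros at y ∈ ∅
  x = 1: [0↦1, 1↦3, 2↦2, 3↦5, 4↦5, 5↦2, 6↦3]  zeros at y ∈ ∅
  x = 2: [0↦4, 1↦1, 2↦2, 3↦0, 4↦2, 5↦1, 6↦4]  zeros at y ∈ {3}
  x = 3: [0↦3, 1↦2, 2↦5, 3↦5, 4↦2, 5↦3, 6↦1]  zeros at y ∈ ∅
  x = 4: [0↦5, 1↦6, 2↦4, 3↦6, 4↦5, 5↦1, 6↦1]  zeros at y ∈ ∅
  x = 5: [0↦3, 1↦6, 2↦6, 3↦3, 4↦4, 5↦2, 6↦4]  zeros at y ∈ ∅
  x = 6: [0↦4, 1↦2, 2↦4, 3↦3, 4↦6, 5↦6, 6↦3]  zeros at y ∈ ∅
Collecting zeros: affine points = {(2, 3)}.
Total count |C(F_7)_aff| = 1.


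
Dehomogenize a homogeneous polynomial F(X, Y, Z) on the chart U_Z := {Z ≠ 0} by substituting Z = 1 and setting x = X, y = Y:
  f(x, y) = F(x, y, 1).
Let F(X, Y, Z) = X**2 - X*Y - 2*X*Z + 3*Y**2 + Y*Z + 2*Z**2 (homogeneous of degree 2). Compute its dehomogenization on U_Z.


f(x, y) = x**2 - x*y - 2*x + 3*y**2 + y + 2

On U_Z we set Z = 1. Each monomial c·X^i·Y^j·Z^k in F becomes c·x^i·y^j·1^k = c·x^i·y^j.
Substituting Z = 1: F(X, Y, 1) = x**2 - x*y - 2*x + 3*y**2 + y + 2.
Note: deg(f) ≤ deg(F) = 2; strict inequality happens when F is divisible by Z (lost terms).


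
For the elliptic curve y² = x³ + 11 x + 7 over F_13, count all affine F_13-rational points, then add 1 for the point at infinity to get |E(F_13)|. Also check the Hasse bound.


Affine points = {(6, 4), (6, 9), (8, 3), (8, 10), (9, 4), (9, 9), (10, 5), (10, 8), (11, 4), (11, 9)}; affine count = 10; |E(F_13)| = 11.

Discriminant check: Δ ∝ 4a³ + 27b² = 4·11³ + 27·7² = 4·1331 + 27·49 ≡ 4 (mod 13). Nonzero ⇒ E is nonsingular.
For each x ∈ F_13, compute rhs = x³ + 11·x + 7 mod 13, then count y ∈ F_13 with y² ≡ rhs.
  x = 0: rhs = 7, matching y values: none (0 points).
  x = 1: rhs = 6, matching y values: none (0 points).
  x = 2: rhs = 11, matching y values: none (0 points).
  x = 3: rhs = 2, matching y values: none (0 points).
  x = 4: rhs = 11, matching y values: none (0 points).
  x = 5: rhs = 5, matching y values: none (0 points).
  x = 6: rhs = 3, matching y values: 4, 9 (2 points).
  x = 7: rhs = 11, matching y values: none (0 points).
  x = 8: rhs = 9, matching y values: 3, 10 (2 points).
  x = 9: rhs = 3, matching y values: 4, 9 (2 points).
  x = 10: rhs = 12, matching y values: 5, 8 (2 points).
  x = 11: rhs = 3, matching y values: 4, 9 (2 points).
  x = 12: rhs = 8, matching y values: none (0 points).
Total affine count: 10.
Full point count |E(F_13)| = 10 + 1 = 11.
Hasse bound: |11 − (13+1)| = |-3| = 3 ≤ 2√13 ≈ 7.2111 ✓.


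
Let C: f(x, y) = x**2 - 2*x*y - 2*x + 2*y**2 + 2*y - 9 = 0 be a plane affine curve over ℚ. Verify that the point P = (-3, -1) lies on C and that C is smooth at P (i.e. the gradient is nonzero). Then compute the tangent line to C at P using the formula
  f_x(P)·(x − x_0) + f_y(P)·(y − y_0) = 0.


Tangent line at P: -6*x + 4*y - 14 = 0.

Step 1: f(-3, -1) = 0, so P lies on C.
Step 2: partial derivatives
  f_x(x, y) = 2*x - 2*y - 2, f_y(x, y) = -2*x + 4*y + 2.
  f_x(P) = -6, f_y(P) = 4 (gradient nonzero, so P is smooth).
Step 3: tangent line at P: -6·(x − -3) + 4·(y − -1) = 0.
Expanding: -6*x + 4*y - 14 = 0.


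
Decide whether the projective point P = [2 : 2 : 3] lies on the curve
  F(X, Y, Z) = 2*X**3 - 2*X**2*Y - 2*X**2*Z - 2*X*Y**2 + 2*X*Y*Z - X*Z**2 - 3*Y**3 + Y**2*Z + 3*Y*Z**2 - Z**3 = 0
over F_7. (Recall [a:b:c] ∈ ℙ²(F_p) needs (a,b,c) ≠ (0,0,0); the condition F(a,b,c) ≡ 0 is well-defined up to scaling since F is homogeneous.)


F(2,2,3) ≡ 2 (mod 7); P is NOT on the curve.

Evaluate F(2, 2, 3) term-by-term (mod 7).
  2*X**3 ↦ 2·8·1·1 = 16
  -2*X**2*Y ↦ -2·4·2·1 = -16
  -2*X**2*Z ↦ -2·4·1·3 = -24
  -2*X*Y**2 ↦ -2·2·4·1 = -16
  2*X*Y*Z ↦ 2·2·2·3 = 24
  -X*Z**2 ↦ -1·2·1·9 = -18
  -3*Y**3 ↦ -3·1·8·1 = -24
  Y**2*Z ↦ 1·1·4·3 = 12
  3*Y*Z**2 ↦ 3·1·2·9 = 54
  -Z**3 ↦ -1·1·1·27 = -27
Sum: F(2, 2, 3) = (16) + (-16) + (-24) + (-16) + (24) + (-18) + (-24) + (12) + (54) + (-27) = -19.
Reducing mod 7: -19 ≡ 2 (mod 7).
Since F(a, b, c) ≡ 2 ≠ 0 (mod 7), P does NOT lie on the curve.


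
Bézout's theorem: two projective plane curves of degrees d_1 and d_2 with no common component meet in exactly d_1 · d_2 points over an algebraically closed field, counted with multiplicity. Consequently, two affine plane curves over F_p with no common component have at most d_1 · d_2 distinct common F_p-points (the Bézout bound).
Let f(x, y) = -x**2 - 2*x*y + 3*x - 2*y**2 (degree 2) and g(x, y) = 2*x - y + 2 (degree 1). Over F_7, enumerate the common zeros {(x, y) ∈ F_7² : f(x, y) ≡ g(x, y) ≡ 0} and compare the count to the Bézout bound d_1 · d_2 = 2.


Common zeros: ∅; count = 0; Bézout bound = 2.

deg(f) = 2, deg(g) = 1, so Bézout bound = 2.
Scan x ∈ F_7. For each x, list the y ∈ F_7 with f(x, y) ≡ 0 and those with g(x, y) ≡ 0 (mod 7); the common zeros in that column are the intersection.
  x = 0: f ≡ 0 at y ∈ {0}; g ≡ 0 at y ∈ {2}; common: ∅.
  x = 1: f ≡ 0 at y ∈ ∅; g ≡ 0 at y ∈ {4}; common: ∅.
  x = 2: f ≡ 0 at y ∈ {2, 3}; g ≡ 0 at y ∈ {6}; common: ∅.
  x = 3: f ≡ 0 at y ∈ {0, 4}; g ≡ 0 at y ∈ {1}; common: ∅.
  x = 4: f ≡ 0 at y ∈ {1, 2}; g ≡ 0 at y ∈ {3}; common: ∅.
  x = 5: f ≡ 0 at y ∈ ∅; g ≡ 0 at y ∈ {5}; common: ∅.
  x = 6: f ≡ 0 at y ∈ {4}; g ≡ 0 at y ∈ {0}; common: ∅.
Collecting: common zeros = ∅, so the count is 0.
Comparison with the Bézout bound: 0 ≤ 2 = deg(f)·deg(g), as expected for curves with no common component (the affine F_7-count falls short of the bound because intersections may lie at infinity, over extension fields, or carry multiplicity).


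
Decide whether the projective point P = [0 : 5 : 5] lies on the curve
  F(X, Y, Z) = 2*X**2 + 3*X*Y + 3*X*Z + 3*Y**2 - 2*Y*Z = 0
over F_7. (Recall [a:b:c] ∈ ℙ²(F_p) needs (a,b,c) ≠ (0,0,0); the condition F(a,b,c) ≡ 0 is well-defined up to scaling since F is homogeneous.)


F(0,5,5) ≡ 4 (mod 7); P is NOT on the curve.

Evaluate F(0, 5, 5) term-by-term (mod 7).
  2*X**2 ↦ 2·0·1·1 = 0
  3*X*Y ↦ 3·0·5·1 = 0
  3*X*Z ↦ 3·0·1·5 = 0
  3*Y**2 ↦ 3·1·25·1 = 75
  -2*Y*Z ↦ -2·1·5·5 = -50
Sum: F(0, 5, 5) = (0) + (0) + (0) + (75) + (-50) = 25.
Reducing mod 7: 25 ≡ 4 (mod 7).
Since F(a, b, c) ≡ 4 ≠ 0 (mod 7), P does NOT lie on the curve.


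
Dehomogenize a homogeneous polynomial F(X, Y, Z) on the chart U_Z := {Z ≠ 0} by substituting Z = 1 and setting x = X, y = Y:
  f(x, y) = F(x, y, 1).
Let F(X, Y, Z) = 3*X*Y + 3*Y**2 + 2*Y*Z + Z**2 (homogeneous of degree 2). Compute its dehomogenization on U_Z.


f(x, y) = 3*x*y + 3*y**2 + 2*y + 1

On U_Z we set Z = 1. Each monomial c·X^i·Y^j·Z^k in F becomes c·x^i·y^j·1^k = c·x^i·y^j.
Substituting Z = 1: F(X, Y, 1) = 3*x*y + 3*y**2 + 2*y + 1.
Note: deg(f) ≤ deg(F) = 2; strict inequality happens when F is divisible by Z (lost terms).


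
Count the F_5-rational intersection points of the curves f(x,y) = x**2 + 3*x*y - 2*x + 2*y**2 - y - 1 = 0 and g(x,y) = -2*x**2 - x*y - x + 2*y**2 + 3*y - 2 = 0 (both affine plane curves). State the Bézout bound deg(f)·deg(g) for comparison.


Common zeros: ∅; count = 0; Bézout bound = 4.

deg(f) = 2, deg(g) = 2, so Bézout bound = 4.
Scan x ∈ F_5. For each x, list the y ∈ F_5 with f(x, y) ≡ 0 and those with g(x, y) ≡ 0 (mod 5); the common zeros in that column are the intersection.
  x = 0: f ≡ 0 at y ∈ {1, 2}; g ≡ 0 at y ∈ {3}; common: ∅.
  x = 1: f ≡ 0 at y ∈ {2}; g ≡ 0 at y ∈ {0, 4}; common: ∅.
  x = 2: f ≡ 0 at y ∈ ∅; g ≡ 0 at y ∈ ∅; common: ∅.
  x = 3: f ≡ 0 at y ∈ ∅; g ≡ 0 at y ∈ {2, 3}; common: ∅.
  x = 4: f ≡ 0 at y ∈ {1}; g ≡ 0 at y ∈ {4}; common: ∅.
Collecting: common zeros = ∅, so the count is 0.
Comparison with the Bézout bound: 0 ≤ 4 = deg(f)·deg(g), as expected for curves with no common component (the affine F_5-count falls short of the bound because intersections may lie at infinity, over extension fields, or carry multiplicity).


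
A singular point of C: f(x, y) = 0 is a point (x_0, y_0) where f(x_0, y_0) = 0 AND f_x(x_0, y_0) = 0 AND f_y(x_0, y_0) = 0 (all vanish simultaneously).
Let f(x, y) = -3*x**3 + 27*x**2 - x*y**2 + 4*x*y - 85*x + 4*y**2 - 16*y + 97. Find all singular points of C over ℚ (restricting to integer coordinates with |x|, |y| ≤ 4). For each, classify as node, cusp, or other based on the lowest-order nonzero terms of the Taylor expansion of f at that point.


Singular points: {(3, 2)}; classification: cusp.

Compute partial derivatives:
  f_x = -9*x**2 + 54*x - y**2 + 4*y - 85.
  f_y = -2*x*y + 4*x + 8*y - 16.
Scan x_0 ∈ {−4, ..., 4}. For each x_0, f_y(x_0, y) is a polynomial in y; find its integer roots y ∈ {−4, ..., 4}, then test f_x and f at those candidates.
  x = -4: f_y(-4, y) = 16*y - 32; vanishes at y ∈ {2}. (-4, 2): f_x = -441 ≠ 0.
  x = -3: f_y(-3, y) = 14*y - 28; vanishes at y ∈ {2}. (-3, 2): f_x = -324 ≠ 0.
  x = -2: f_y(-2, y) = 12*y - 24; vanishes at y ∈ {2}. (-2, 2): f_x = -225 ≠ 0.
  x = -1: f_y(-1, y) = 10*y - 20; vanishes at y ∈ {2}. (-1, 2): f_x = -144 ≠ 0.
  x = 0: f_y(0, y) = 8*y - 16; vanishes at y ∈ {2}. (0, 2): f_x = -81 ≠ 0.
  x = 1: f_y(1, y) = 6*y - 12; vanishes at y ∈ {2}. (1, 2): f_x = -36 ≠ 0.
  x = 2: f_y(2, y) = 4*y - 8; vanishes at y ∈ {2}. (2, 2): f_x = -9 ≠ 0.
  x = 3: f_y(3, y) = 2*y - 4; vanishes at y ∈ {2}. (3, 2): f_x = 0, f = 0 — SINGULAR.
  x = 4: f_y(4, y) = 0; vanishes at y ∈ {-4, -3, -2, -1, 0, 1, 2, 3, 4}. (4, -4): f_x = -45 ≠ 0; (4, -3): f_x = -34 ≠ 0; (4, -2): f_x = -25 ≠ 0; (4, -1): f_x = -18 ≠ 0; (4, 0): f_x = -13 ≠ 0; (4, 1): f_x = -10 ≠ 0; (4, 2): f_x = -9 ≠ 0; (4, 3): f_x = -10 ≠ 0; (4, 4): f_x = -13 ≠ 0.
Only singular point on the grid: (3, 2).
Classify: substitute x = 3 + u, y = 2 + v and expand: f = -3*u**3 - u*v**2 + v**2.
No constant or linear terms (consistent with a singular point). Quadratic part: v**2. Cubic part: -3*u**3 - u*v**2.
The quadratic part v**2 is a perfect square, so there is a single (double) tangent line v = 0, i.e. y = 2. Restricting the cubic part to that line (v = 0) leaves -3*u**3 ≠ 0, so f is not divisible by v and the branch is v² ≈ 3*u**3 to lowest order — this is a cusp.
Classification: cusp.


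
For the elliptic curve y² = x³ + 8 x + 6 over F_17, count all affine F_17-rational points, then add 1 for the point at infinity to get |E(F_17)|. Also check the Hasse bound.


Affine points = {(1, 7), (1, 10), (2, 8), (2, 9), (4, 0), (5, 1), (5, 16), (6, 7), (6, 10), (8, 2), (8, 15), (9, 5), (9, 12), (10, 7), (10, 10), (15, 4), (15, 13)}; affine count = 17; |E(F_17)| = 18.

Discriminant check: Δ ∝ 4a³ + 27b² = 4·8³ + 27·6² = 4·512 + 27·36 ≡ 11 (mod 17). Nonzero ⇒ E is nonsingular.
For each x ∈ F_17, compute rhs = x³ + 8·x + 6 mod 17, then count y ∈ F_17 with y² ≡ rhs.
  x = 0: rhs = 6, matching y values: none (0 points).
  x = 1: rhs = 15, matching y values: 7, 10 (2 points).
  x = 2: rhs = 13, matching y values: 8, 9 (2 points).
  x = 3: rhs = 6, matching y values: none (0 points).
  x = 4: rhs = 0, matching y values: 0 (1 points).
  x = 5: rhs = 1, matching y values: 1, 16 (2 points).
  x = 6: rhs = 15, matching y values: 7, 10 (2 points).
  x = 7: rhs = 14, matching y values: none (0 points).
  x = 8: rhs = 4, matching y values: 2, 15 (2 points).
  x = 9: rhs = 8, matching y values: 5, 12 (2 points).
  x = 10: rhs = 15, matching y values: 7, 10 (2 points).
  x = 11: rhs = 14, matching y values: none (0 points).
  x = 12: rhs = 11, matching y values: none (0 points).
  x = 13: rhs = 12, matching y values: none (0 points).
  x = 14: rhs = 6, matching y values: none (0 points).
  x = 15: rhs = 16, matching y values: 4, 13 (2 points).
  x = 16: rhs = 14, matching y values: none (0 points).
Total affine count: 17.
Full point count |E(F_17)| = 17 + 1 = 18.
Hasse bound: |18 − (17+1)| = |0| = 0 ≤ 2√17 ≈ 8.2462 ✓.


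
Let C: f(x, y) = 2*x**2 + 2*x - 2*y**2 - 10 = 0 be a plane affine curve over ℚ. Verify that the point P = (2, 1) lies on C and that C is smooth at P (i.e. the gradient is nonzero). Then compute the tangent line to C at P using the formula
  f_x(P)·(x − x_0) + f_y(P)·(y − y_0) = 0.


Tangent line at P: 10*x - 4*y - 16 = 0.

Step 1: f(2, 1) = 0, so P lies on C.
Step 2: partial derivatives
  f_x(x, y) = 4*x + 2, f_y(x, y) = -4*y.
  f_x(P) = 10, f_y(P) = -4 (gradient nonzero, so P is smooth).
Step 3: tangent line at P: 10·(x − 2) + -4·(y − 1) = 0.
Expanding: 10*x - 4*y - 16 = 0.


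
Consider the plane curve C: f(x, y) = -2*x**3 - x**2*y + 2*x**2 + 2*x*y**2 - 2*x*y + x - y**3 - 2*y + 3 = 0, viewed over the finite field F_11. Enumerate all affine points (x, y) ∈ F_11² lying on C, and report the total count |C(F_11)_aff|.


Affine F_11-points: {(0, 1), (0, 5), (1, 1), (2, 7), (3, 4), (3, 6), (3, 7), (4, 8), (5, 1), (6, 8), (7, 2), (8, 9), (9, 3), (9, 7), (9, 8)}; count = 15.

For each of the 121 pairs (x, y) ∈ F_11², evaluate f(x, y) mod 11. Record the zeros.
  x = 0: [0↦3, 1↦0, 2↦2, 3↦3, 4↦8, 5↦0, 6↦6, 7↦9, 8↦3, 9↦4, 10↦6]  zeros at y ∈ {1, 5}
  x = 1: [0↦4, 1↦0, 2↦5, 3↦2, 4↦7, 5↦3, 6↦6, 7↦10, 8↦9, 9↦8, 10↦1]  zeros at y ∈ {1}
  x = 2: [0↦8, 1↦1, 2↦7, 3↦9, 4↦1, 5↦10, 6↦8, 7↦0, 8↦2, 9↦8, 10↦1]  zeros at y ∈ {7}
  x = 3: [0↦3, 1↦2, 2↦7, 3↦1, 4↦0, 5↦9, 6↦0, 7↦0, 8↦3, 9↦3, 10↦5]  zeros at y ∈ {4, 6, 7}
  x = 4: [0↦10, 1↦2, 2↦4, 3↦10, 4↦3, 5↦10, 6↦3, 7↦9, 8↦0, 9↦3, 10↦1]  zeros at y ∈ {8}
  x = 5: [0↦6, 1↦0, 2↦8, 3↦2, 4↦9, 5↦1, 6↦5, 7↦4, 8↦3, 9↦7, 10↦10]  zeros at y ∈ {1}
  x = 6: [0↦1, 1↦6, 2↦7, 3↦9, 4↦6, 5↦3, 6↦5, 7↦6, 8↦0, 9↦3, 10↦9]  zeros at y ∈ {8}
  x = 7: [0↦5, 1↦8, 2↦0, 3↦8, 4↦4, 5↦4, 6↦2, 7↦3, 8↦1, 9↦1, 10↦8]  zeros at y ∈ {2}
  x = 8: [0↦6, 1↦5, 2↦8, 3↦9, 4↦2, 5↦3, 6↦6, 7↦5, 8↦5, 9↦0, 10↦6]  zeros at y ∈ {9}
  x = 9: [0↦3, 1↦7, 2↦8, 3↦0, 4↦10, 5↦10, 6↦5, 7↦0, 8↦0, 9↦10, 10↦2]  zeros at y ∈ {3, 7, 8}
  x = 10: [0↦6, 1↦2, 2↦10, 3↦2, 4↦5, 5↦2, 6↦9, 7↦9, 8↦7, 9↦8, 10↦6]  zeros at y ∈ ∅
Collecting zeros: affine points = {(0, 1), (0, 5), (1, 1), (2, 7), (3, 4), (3, 6), (3, 7), (4, 8), (5, 1), (6, 8), (7, 2), (8, 9), (9, 3), (9, 7), (9, 8)}.
Total count |C(F_11)_aff| = 15.


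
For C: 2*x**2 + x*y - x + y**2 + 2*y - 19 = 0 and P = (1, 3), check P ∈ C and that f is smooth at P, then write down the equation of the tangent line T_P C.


Tangent line at P: 6*x + 9*y - 33 = 0.

Step 1: f(1, 3) = 0, so P lies on C.
Step 2: partial derivatives
  f_x(x, y) = 4*x + y - 1, f_y(x, y) = x + 2*y + 2.
  f_x(P) = 6, f_y(P) = 9 (gradient nonzero, so P is smooth).
Step 3: tangent line at P: 6·(x − 1) + 9·(y − 3) = 0.
Expanding: 6*x + 9*y - 33 = 0.


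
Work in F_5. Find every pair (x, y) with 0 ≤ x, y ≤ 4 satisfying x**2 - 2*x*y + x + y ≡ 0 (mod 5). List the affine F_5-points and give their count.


Affine F_5-points: {(0, 0), (1, 2), (2, 2), (4, 0)}; count = 4.

For each of the 25 pairs (x, y) ∈ F_5², evaluate f(x, y) mod 5. Record the zeros.
  x = 0: [0↦0, 1↦1, 2↦2, 3↦3, 4↦4]  zeros at y ∈ {0}
  x = 1: [0↦2, 1↦1, 2↦0, 3↦4, 4↦3]  zeros at y ∈ {2}
  x = 2: [0↦1, 1↦3, 2↦0, 3↦2, 4↦4]  zeros at y ∈ {2}
  x = 3: [0↦2, 1↦2, 2↦2, 3↦2, 4↦2]  zeros at y ∈ ∅
  x = 4: [0↦0, 1↦3, 2↦1, 3↦4, 4↦2]  zeros at y ∈ {0}
Collecting zeros: affine points = {(0, 0), (1, 2), (2, 2), (4, 0)}.
Total count |C(F_5)_aff| = 4.


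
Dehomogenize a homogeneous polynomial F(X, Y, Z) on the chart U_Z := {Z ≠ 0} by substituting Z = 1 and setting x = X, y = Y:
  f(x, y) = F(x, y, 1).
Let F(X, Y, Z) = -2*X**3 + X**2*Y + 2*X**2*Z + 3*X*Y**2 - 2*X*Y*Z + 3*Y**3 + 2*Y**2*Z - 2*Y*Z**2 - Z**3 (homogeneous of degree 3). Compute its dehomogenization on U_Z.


f(x, y) = -2*x**3 + x**2*y + 2*x**2 + 3*x*y**2 - 2*x*y + 3*y**3 + 2*y**2 - 2*y - 1

On U_Z we set Z = 1. Each monomial c·X^i·Y^j·Z^k in F becomes c·x^i·y^j·1^k = c·x^i·y^j.
Substituting Z = 1: F(X, Y, 1) = -2*x**3 + x**2*y + 2*x**2 + 3*x*y**2 - 2*x*y + 3*y**3 + 2*y**2 - 2*y - 1.
Note: deg(f) ≤ deg(F) = 3; strict inequality happens when F is divisible by Z (lost terms).


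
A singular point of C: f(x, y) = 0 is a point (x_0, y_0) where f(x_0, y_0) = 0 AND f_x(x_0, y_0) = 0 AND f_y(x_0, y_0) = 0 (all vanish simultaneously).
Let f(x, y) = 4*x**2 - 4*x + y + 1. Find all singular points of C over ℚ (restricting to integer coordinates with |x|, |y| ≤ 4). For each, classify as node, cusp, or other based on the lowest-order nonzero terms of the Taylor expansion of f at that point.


No singular points in the scanned grid; C is smooth there.

Compute partial derivatives:
  f_x = 8*x - 4.
  f_y = 1.
f_y = 1 is a nonzero constant, so f_y never vanishes: no point (x, y) can satisfy f = f_x = f_y = 0. In particular no (x, y) ∈ {−4, ..., 4}² is singular; the curve is smooth.


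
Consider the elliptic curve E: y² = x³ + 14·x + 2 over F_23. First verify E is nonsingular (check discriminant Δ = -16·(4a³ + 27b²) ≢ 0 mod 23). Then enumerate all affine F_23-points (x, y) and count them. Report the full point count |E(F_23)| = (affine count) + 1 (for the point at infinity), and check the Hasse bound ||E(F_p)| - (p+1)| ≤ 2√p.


Affine points = {(0, 5), (0, 18), (3, 5), (3, 18), (5, 6), (5, 17), (6, 7), (6, 16), (7, 11), (7, 12), (9, 11), (9, 12), (12, 9), (12, 14), (13, 9), (13, 14), (17, 1), (17, 22), (20, 5), (20, 18), (21, 9), (21, 14)}; affine count = 22; |E(F_23)| = 23.

Discriminant check: Δ ∝ 4a³ + 27b² = 4·14³ + 27·2² = 4·2744 + 27·4 ≡ 21 (mod 23). Nonzero ⇒ E is nonsingular.
For each x ∈ F_23, compute rhs = x³ + 14·x + 2 mod 23, then count y ∈ F_23 with y² ≡ rhs.
  x = 0: rhs = 2, matching y values: 5, 18 (2 points).
  x = 1: rhs = 17, matching y values: none (0 points).
  x = 2: rhs = 15, matching y values: none (0 points).
  x = 3: rhs = 2, matching y values: 5, 18 (2 points).
  x = 4: rhs = 7, matching y values: none (0 points).
  x = 5: rhs = 13, matching y values: 6, 17 (2 points).
  x = 6: rhs = 3, matching y values: 7, 16 (2 points).
  x = 7: rhs = 6, matching y values: 11, 12 (2 points).
  x = 8: rhs = 5, matching y values: none (0 points).
  x = 9: rhs = 6, matching y values: 11, 12 (2 points).
  x = 10: rhs = 15, matching y values: none (0 points).
  x = 11: rhs = 15, matching y values: none (0 points).
  x = 12: rhs = 12, matching y values: 9, 14 (2 points).
  x = 13: rhs = 12, matching y values: 9, 14 (2 points).
  x = 14: rhs = 21, matching y values: none (0 points).
  x = 15: rhs = 22, matching y values: none (0 points).
  x = 16: rhs = 21, matching y values: none (0 points).
  x = 17: rhs = 1, matching y values: 1, 22 (2 points).
  x = 18: rhs = 14, matching y values: none (0 points).
  x = 19: rhs = 20, matching y values: none (0 points).
  x = 20: rhs = 2, matching y values: 5, 18 (2 points).
  x = 21: rhs = 12, matching y values: 9, 14 (2 points).
  x = 22: rhs = 10, matching y values: none (0 points).
Total affine count: 22.
Full point count |E(F_23)| = 22 + 1 = 23.
Hasse bound: |23 − (23+1)| = |-1| = 1 ≤ 2√23 ≈ 9.5917 ✓.


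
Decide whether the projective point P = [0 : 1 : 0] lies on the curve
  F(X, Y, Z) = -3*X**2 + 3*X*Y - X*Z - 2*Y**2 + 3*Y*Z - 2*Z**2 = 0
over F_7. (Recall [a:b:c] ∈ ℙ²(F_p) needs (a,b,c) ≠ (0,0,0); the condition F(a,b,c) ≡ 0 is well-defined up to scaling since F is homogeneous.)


F(0,1,0) ≡ 5 (mod 7); P is NOT on the curve.

Evaluate F(0, 1, 0) term-by-term (mod 7).
  -3*X**2 ↦ -3·0·1·1 = 0
  3*X*Y ↦ 3·0·1·1 = 0
  -X*Z ↦ -1·0·1·0 = 0
  -2*Y**2 ↦ -2·1·1·1 = -2
  3*Y*Z ↦ 3·1·1·0 = 0
  -2*Z**2 ↦ -2·1·1·0 = 0
Sum: F(0, 1, 0) = (0) + (0) + (0) + (-2) + (0) + (0) = -2.
Reducing mod 7: -2 ≡ 5 (mod 7).
Since F(a, b, c) ≡ 5 ≠ 0 (mod 7), P does NOT lie on the curve.


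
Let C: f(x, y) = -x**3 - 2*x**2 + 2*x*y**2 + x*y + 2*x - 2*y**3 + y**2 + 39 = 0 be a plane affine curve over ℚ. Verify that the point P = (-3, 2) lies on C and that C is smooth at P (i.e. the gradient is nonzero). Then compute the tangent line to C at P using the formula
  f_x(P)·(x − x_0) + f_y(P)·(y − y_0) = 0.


Tangent line at P: -3*x - 47*y + 85 = 0.

Step 1: f(-3, 2) = 0, so P lies on C.
Step 2: partial derivatives
  f_x(x, y) = -3*x**2 - 4*x + 2*y**2 + y + 2, f_y(x, y) = 4*x*y + x - 6*y**2 + 2*y.
  f_x(P) = -3, f_y(P) = -47 (gradient nonzero, so P is smooth).
Step 3: tangent line at P: -3·(x − -3) + -47·(y − 2) = 0.
Expanding: -3*x - 47*y + 85 = 0.


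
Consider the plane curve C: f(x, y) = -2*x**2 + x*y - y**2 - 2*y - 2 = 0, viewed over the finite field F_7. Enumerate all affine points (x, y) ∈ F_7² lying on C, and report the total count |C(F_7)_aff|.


Affine F_7-points: {(2, 2), (2, 5), (4, 4), (4, 5), (5, 4), (5, 6), (6, 2)}; count = 7.

For each of the 49 pairs (x, y) ∈ F_7², evaluate f(x, y) mod 7. Record the zeros.
  x = 0: [0↦5, 1↦2, 2↦4, 3↦4, 4↦2, 5↦5, 6↦6]  zeros at y ∈ ∅
  x = 1: [0↦3, 1↦1, 2↦4, 3↦5, 4↦4, 5↦1, 6↦3]  zeros at y ∈ ∅
  x = 2: [0↦4, 1↦3, 2↦0, 3↦2, 4↦2, 5↦0, 6↦3]  zeros at y ∈ {2, 5}
  x = 3: [0↦1, 1↦1, 2↦6, 3↦2, 4↦3, 5↦2, 6↦6]  zeros at y ∈ ∅
  x = 4: [0↦1, 1↦2, 2↦1, 3↦5, 4↦0, 5↦0, 6↦5]  zeros at y ∈ {4, 5}
  x = 5: [0↦4, 1↦6, 2↦6, 3↦4, 4↦0, 5↦1, 6↦0]  zeros at y ∈ {4, 6}
  x = 6: [0↦3, 1↦6, 2↦0, 3↦6, 4↦3, 5↦5, 6↦5]  zeros at y ∈ {2}
Collecting zeros: affine points = {(2, 2), (2, 5), (4, 4), (4, 5), (5, 4), (5, 6), (6, 2)}.
Total count |C(F_7)_aff| = 7.


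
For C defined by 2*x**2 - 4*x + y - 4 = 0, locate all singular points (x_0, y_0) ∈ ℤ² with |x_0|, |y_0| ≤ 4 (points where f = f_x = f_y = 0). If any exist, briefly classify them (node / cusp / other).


No singular points in the scanned grid; C is smooth there.

Compute partial derivatives:
  f_x = 4*x - 4.
  f_y = 1.
f_y = 1 is a nonzero constant, so f_y never vanishes: no point (x, y) can satisfy f = f_x = f_y = 0. In particular no (x, y) ∈ {−4, ..., 4}² is singular; the curve is smooth.


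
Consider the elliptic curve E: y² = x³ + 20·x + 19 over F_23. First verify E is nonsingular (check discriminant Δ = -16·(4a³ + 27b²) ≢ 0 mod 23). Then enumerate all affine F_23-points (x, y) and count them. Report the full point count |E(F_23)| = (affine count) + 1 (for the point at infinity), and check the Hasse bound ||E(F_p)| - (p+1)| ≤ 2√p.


Affine points = {(4, 5), (4, 18), (8, 1), (8, 22), (9, 10), (9, 13), (10, 0), (11, 11), (11, 12), (12, 3), (12, 20), (18, 1), (18, 22), (19, 6), (19, 17), (20, 1), (20, 22)}; affine count = 17; |E(F_23)| = 18.

Discriminant check: Δ ∝ 4a³ + 27b² = 4·20³ + 27·19² = 4·8000 + 27·361 ≡ 2 (mod 23). Nonzero ⇒ E is nonsingular.
For each x ∈ F_23, compute rhs = x³ + 20·x + 19 mod 23, then count y ∈ F_23 with y² ≡ rhs.
  x = 0: rhs = 19, matching y values: none (0 points).
  x = 1: rhs = 17, matching y values: none (0 points).
  x = 2: rhs = 21, matching y values: none (0 points).
  x = 3: rhs = 14, matching y values: none (0 points).
  x = 4: rhs = 2, matching y values: 5, 18 (2 points).
  x = 5: rhs = 14, matching y values: none (0 points).
  x = 6: rhs = 10, matching y values: none (0 points).
  x = 7: rhs = 19, matching y values: none (0 points).
  x = 8: rhs = 1, matching y values: 1, 22 (2 points).
  x = 9: rhs = 8, matching y values: 10, 13 (2 points).
  x = 10: rhs = 0, matching y values: 0 (1 points).
  x = 11: rhs = 6, matching y values: 11, 12 (2 points).
  x = 12: rhs = 9, matching y values: 3, 20 (2 points).
  x = 13: rhs = 15, matching y values: none (0 points).
  x = 14: rhs = 7, matching y values: none (0 points).
  x = 15: rhs = 14, matching y values: none (0 points).
  x = 16: rhs = 19, matching y values: none (0 points).
  x = 17: rhs = 5, matching y values: none (0 points).
  x = 18: rhs = 1, matching y values: 1, 22 (2 points).
  x = 19: rhs = 13, matching y values: 6, 17 (2 points).
  x = 20: rhs = 1, matching y values: 1, 22 (2 points).
  x = 21: rhs = 17, matching y values: none (0 points).
  x = 22: rhs = 21, matching y values: none (0 points).
Total affine count: 17.
Full point count |E(F_23)| = 17 + 1 = 18.
Hasse bound: |18 − (23+1)| = |-6| = 6 ≤ 2√23 ≈ 9.5917 ✓.


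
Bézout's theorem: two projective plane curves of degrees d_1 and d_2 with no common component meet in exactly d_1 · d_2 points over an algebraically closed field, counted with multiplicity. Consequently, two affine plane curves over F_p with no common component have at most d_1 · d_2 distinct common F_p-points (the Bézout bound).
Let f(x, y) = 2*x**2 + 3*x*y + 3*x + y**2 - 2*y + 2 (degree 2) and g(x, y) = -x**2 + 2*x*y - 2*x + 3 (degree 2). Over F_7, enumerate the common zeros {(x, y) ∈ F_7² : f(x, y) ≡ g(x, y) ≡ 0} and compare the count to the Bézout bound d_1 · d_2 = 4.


Common zeros: {(1, 0)}; count = 1; Bézout bound = 4.

deg(f) = 2, deg(g) = 2, so Bézout bound = 4.
Scan x ∈ F_7. For each x, list the y ∈ F_7 with f(x, y) ≡ 0 and those with g(x, y) ≡ 0 (mod 7); the common zeros in that column are the intersection.
  x = 0: f ≡ 0 at y ∈ ∅; g ≡ 0 at y ∈ ∅; common: ∅.
  x = 1: f ≡ 0 at y ∈ {0, 6}; g ≡ 0 at y ∈ {0}; common: {0}.
  x = 2: f ≡ 0 at y ∈ {1, 2}; g ≡ 0 at y ∈ {3}; common: ∅.
  x = 3: f ≡ 0 at y ∈ ∅; g ≡ 0 at y ∈ {2}; common: ∅.
  x = 4: f ≡ 0 at y ∈ {2}; g ≡ 0 at y ∈ {0}; common: ∅.
  x = 5: f ≡ 0 at y ∈ ∅; g ≡ 0 at y ∈ {6}; common: ∅.
  x = 6: f ≡ 0 at y ∈ {6}; g ≡ 0 at y ∈ {2}; common: ∅.
Collecting: common zeros = {(1, 0)}, so the count is 1.
Comparison with the Bézout bound: 1 ≤ 4 = deg(f)·deg(g), as expected for curves with no common component (the affine F_7-count falls short of the bound because intersections may lie at infinity, over extension fields, or carry multiplicity).


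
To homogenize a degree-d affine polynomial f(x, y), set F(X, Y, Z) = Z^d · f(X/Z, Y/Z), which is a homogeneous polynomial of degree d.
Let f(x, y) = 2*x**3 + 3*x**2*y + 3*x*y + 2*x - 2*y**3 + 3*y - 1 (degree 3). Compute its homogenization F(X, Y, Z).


F(X, Y, Z) = 2*X**3 + 3*X**2*Y + 3*X*Y*Z + 2*X*Z**2 - 2*Y**3 + 3*Y*Z**2 - Z**3

deg(f) = 3.
Substitute x = X/Z, y = Y/Z into f, then multiply by Z^3.
  monomial 2·x^3·y^0 ↦ 2·X^3·Y^0·Z^0.
  monomial 3·x^2·y^1 ↦ 3·X^2·Y^1·Z^0.
  monomial 3·x^1·y^1 ↦ 3·X^1·Y^1·Z^1.
  monomial 2·x^1·y^0 ↦ 2·X^1·Y^0·Z^2.
  monomial -2·x^0·y^3 ↦ -2·X^0·Y^3·Z^0.
  monomial 3·x^0·y^1 ↦ 3·X^0·Y^1·Z^2.
  monomial -1·x^0·y^0 ↦ -1·X^0·Y^0·Z^3.
Collecting: F(X, Y, Z) = 2*X**3 + 3*X**2*Y + 3*X*Y*Z + 2*X*Z**2 - 2*Y**3 + 3*Y*Z**2 - Z**3.


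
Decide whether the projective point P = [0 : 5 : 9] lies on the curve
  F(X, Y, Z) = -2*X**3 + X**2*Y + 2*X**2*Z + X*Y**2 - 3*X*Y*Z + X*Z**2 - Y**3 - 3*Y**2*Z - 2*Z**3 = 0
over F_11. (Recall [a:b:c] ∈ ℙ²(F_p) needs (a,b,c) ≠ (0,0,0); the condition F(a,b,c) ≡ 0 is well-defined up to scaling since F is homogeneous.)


F(0,5,9) ≡ 8 (mod 11); P is NOT on the curve.

Evaluate F(0, 5, 9) term-by-term (mod 11).
  -2*X**3 ↦ -2·0·1·1 = 0
  X**2*Y ↦ 1·0·5·1 = 0
  2*X**2*Z ↦ 2·0·1·9 = 0
  X*Y**2 ↦ 1·0·25·1 = 0
  -3*X*Y*Z ↦ -3·0·5·9 = 0
  X*Z**2 ↦ 1·0·1·81 = 0
  -Y**3 ↦ -1·1·125·1 = -125
  -3*Y**2*Z ↦ -3·1·25·9 = -675
  -2*Z**3 ↦ -2·1·1·729 = -1458
Sum: F(0, 5, 9) = (0) + (0) + (0) + (0) + (0) + (0) + (-125) + (-675) + (-1458) = -2258.
Reducing mod 11: -2258 ≡ 8 (mod 11).
Since F(a, b, c) ≡ 8 ≠ 0 (mod 11), P does NOT lie on the curve.


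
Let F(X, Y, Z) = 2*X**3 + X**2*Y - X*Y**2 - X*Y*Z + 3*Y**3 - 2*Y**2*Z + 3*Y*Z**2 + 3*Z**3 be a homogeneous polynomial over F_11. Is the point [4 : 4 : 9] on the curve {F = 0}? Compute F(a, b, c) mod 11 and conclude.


F(4,4,9) ≡ 0 (mod 11); P is on the curve.

Evaluate F(4, 4, 9) term-by-term (mod 11).
  2*X**3 ↦ 2·64·1·1 = 128
  X**2*Y ↦ 1·16·4·1 = 64
  -X*Y**2 ↦ -1·4·16·1 = -64
  -X*Y*Z ↦ -1·4·4·9 = -144
  3*Y**3 ↦ 3·1·64·1 = 192
  -2*Y**2*Z ↦ -2·1·16·9 = -288
  3*Y*Z**2 ↦ 3·1·4·81 = 972
  3*Z**3 ↦ 3·1·1·729 = 2187
Sum: F(4, 4, 9) = (128) + (64) + (-64) + (-144) + (192) + (-288) + (972) + (2187) = 3047.
Reducing mod 11: 3047 ≡ 0 (mod 11).
Since F(a, b, c) ≡ 0 (mod 11), P lies on the curve.


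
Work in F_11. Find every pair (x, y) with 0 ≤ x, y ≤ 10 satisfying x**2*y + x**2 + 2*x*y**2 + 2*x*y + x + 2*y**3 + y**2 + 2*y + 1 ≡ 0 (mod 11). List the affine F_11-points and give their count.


Affine F_11-points: {(0, 5), (1, 3), (1, 9), (2, 10), (4, 9), (5, 2), (6, 6), (6, 7), (6, 8), (7, 6), (9, 2), (10, 5)}; count = 12.

For each of the 121 pairs (x, y) ∈ F_11², evaluate f(x, y) mod 11. Record the zeros.
  x = 0: [0↦1, 1↦6, 2↦3, 3↦4, 4↦10, 5↦0, 6↦8, 7↦2, 8↦5, 9↦7, 10↦9]  zeros at y ∈ {5}
  x = 1: [0↦3, 1↦2, 2↦8, 3↦0, 4↦1, 5↦1, 6↦1, 7↦2, 8↦5, 9↦0, 10↦10]  zeros at y ∈ {3, 9}
  x = 2: [0↦7, 1↦2, 2↦8, 3↦4, 4↦2, 5↦3, 6↦8, 7↦7, 8↦1, 9↦2, 10↦0]  zeros at y ∈ {10}
  x = 3: [0↦2, 1↦6, 2↦3, 3↦5, 4↦2, 5↦6, 6↦7, 7↦6, 8↦4, 9↦2, 10↦1]  zeros at y ∈ ∅
  x = 4: [0↦10, 1↦3, 2↦4, 3↦3, 4↦1, 5↦10, 6↦9, 7↦10, 8↦3, 9↦0, 10↦2]  zeros at y ∈ {9}
  x = 5: [0↦9, 1↦4, 2↦0, 3↦9, 4↦10, 5↦4, 6↦3, 7↦8, 8↦9, 9↦7, 10↦3]  zeros at y ∈ {2}
  x = 6: [0↦10, 1↦9, 2↦2, 3↦1, 4↦7, 5↦10, 6↦0, 7↦0, 8↦0, 9↦1, 10↦4]  zeros at y ∈ {6, 7, 8}
  x = 7: [0↦2, 1↦7, 2↦10, 3↦1, 4↦3, 5↦6, 6↦0, 7↦8, 8↦9, 9↦4, 10↦5]  zeros at y ∈ {6}
  x = 8: [0↦7, 1↦9, 2↦2, 3↦9, 4↦9, 5↦3, 6↦3, 7↦10, 8↦3, 9↦5, 10↦6]  zeros at y ∈ ∅
  x = 9: [0↦3, 1↦4, 2↦0, 3↦3, 4↦3, 5↦1, 6↦9, 7↦6, 8↦4, 9↦4, 10↦7]  zeros at y ∈ {2}
  x = 10: [0↦1, 1↦3, 2↦4, 3↦5, 4↦7, 5↦0, 6↦7, 7↦7, 8↦1, 9↦1, 10↦8]  zeros at y ∈ {5}
Collecting zeros: affine points = {(0, 5), (1, 3), (1, 9), (2, 10), (4, 9), (5, 2), (6, 6), (6, 7), (6, 8), (7, 6), (9, 2), (10, 5)}.
Total count |C(F_11)_aff| = 12.


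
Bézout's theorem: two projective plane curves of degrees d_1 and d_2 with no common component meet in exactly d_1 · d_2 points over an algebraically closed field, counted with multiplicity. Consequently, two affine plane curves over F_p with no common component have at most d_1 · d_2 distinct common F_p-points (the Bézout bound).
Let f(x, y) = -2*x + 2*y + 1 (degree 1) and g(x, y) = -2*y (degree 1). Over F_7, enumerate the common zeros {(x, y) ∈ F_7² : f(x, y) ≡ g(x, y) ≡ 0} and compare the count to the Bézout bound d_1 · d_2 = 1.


Common zeros: {(4, 0)}; count = 1; Bézout bound = 1.

deg(f) = 1, deg(g) = 1, so Bézout bound = 1.
Scan x ∈ F_7. For each x, list the y ∈ F_7 with f(x, y) ≡ 0 and those with g(x, y) ≡ 0 (mod 7); the common zeros in that column are the intersection.
  x = 0: f ≡ 0 at y ∈ {3}; g ≡ 0 at y ∈ {0}; common: ∅.
  x = 1: f ≡ 0 at y ∈ {4}; g ≡ 0 at y ∈ {0}; common: ∅.
  x = 2: f ≡ 0 at y ∈ {5}; g ≡ 0 at y ∈ {0}; common: ∅.
  x = 3: f ≡ 0 at y ∈ {6}; g ≡ 0 at y ∈ {0}; common: ∅.
  x = 4: f ≡ 0 at y ∈ {0}; g ≡ 0 at y ∈ {0}; common: {0}.
  x = 5: f ≡ 0 at y ∈ {1}; g ≡ 0 at y ∈ {0}; common: ∅.
  x = 6: f ≡ 0 at y ∈ {2}; g ≡ 0 at y ∈ {0}; common: ∅.
Collecting: common zeros = {(4, 0)}, so the count is 1.
Comparison with the Bézout bound: 1 ≤ 1 = deg(f)·deg(g), as expected for curves with no common component (the bound is attained).


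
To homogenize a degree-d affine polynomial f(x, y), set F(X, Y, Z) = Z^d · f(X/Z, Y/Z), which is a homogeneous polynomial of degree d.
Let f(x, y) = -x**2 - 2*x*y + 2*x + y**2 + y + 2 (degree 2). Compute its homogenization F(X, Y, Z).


F(X, Y, Z) = -X**2 - 2*X*Y + 2*X*Z + Y**2 + Y*Z + 2*Z**2

deg(f) = 2.
Substitute x = X/Z, y = Y/Z into f, then multiply by Z^2.
  monomial -1·x^2·y^0 ↦ -1·X^2·Y^0·Z^0.
  monomial -2·x^1·y^1 ↦ -2·X^1·Y^1·Z^0.
  monomial 2·x^1·y^0 ↦ 2·X^1·Y^0·Z^1.
  monomial 1·x^0·y^2 ↦ 1·X^0·Y^2·Z^0.
  monomial 1·x^0·y^1 ↦ 1·X^0·Y^1·Z^1.
  monomial 2·x^0·y^0 ↦ 2·X^0·Y^0·Z^2.
Collecting: F(X, Y, Z) = -X**2 - 2*X*Y + 2*X*Z + Y**2 + Y*Z + 2*Z**2.


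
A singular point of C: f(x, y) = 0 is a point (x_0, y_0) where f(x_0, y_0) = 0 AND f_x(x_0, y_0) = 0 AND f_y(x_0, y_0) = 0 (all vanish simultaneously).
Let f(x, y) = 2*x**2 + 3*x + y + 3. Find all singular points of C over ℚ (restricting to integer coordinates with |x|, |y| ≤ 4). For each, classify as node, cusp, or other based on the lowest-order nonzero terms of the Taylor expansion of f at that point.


No singular points in the scanned grid; C is smooth there.

Compute partial derivatives:
  f_x = 4*x + 3.
  f_y = 1.
f_y = 1 is a nonzero constant, so f_y never vanishes: no point (x, y) can satisfy f = f_x = f_y = 0. In particular no (x, y) ∈ {−4, ..., 4}² is singular; the curve is smooth.


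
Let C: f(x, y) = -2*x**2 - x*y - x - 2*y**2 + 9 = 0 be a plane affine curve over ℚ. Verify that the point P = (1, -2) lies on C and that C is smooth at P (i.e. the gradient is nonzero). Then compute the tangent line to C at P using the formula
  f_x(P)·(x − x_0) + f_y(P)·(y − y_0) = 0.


Tangent line at P: -3*x + 7*y + 17 = 0.

Step 1: f(1, -2) = 0, so P lies on C.
Step 2: partial derivatives
  f_x(x, y) = -4*x - y - 1, f_y(x, y) = -x - 4*y.
  f_x(P) = -3, f_y(P) = 7 (gradient nonzero, so P is smooth).
Step 3: tangent line at P: -3·(x − 1) + 7·(y − -2) = 0.
Expanding: -3*x + 7*y + 17 = 0.


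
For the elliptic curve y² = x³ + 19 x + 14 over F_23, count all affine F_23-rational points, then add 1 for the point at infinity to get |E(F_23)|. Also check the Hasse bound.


Affine points = {(3, 11), (3, 12), (4, 4), (4, 19), (5, 2), (5, 21), (10, 10), (10, 13), (11, 6), (11, 17), (17, 11), (17, 12), (18, 1), (18, 22), (19, 9), (19, 14)}; affine count = 16; |E(F_23)| = 17.

Discriminant check: Δ ∝ 4a³ + 27b² = 4·19³ + 27·14² = 4·6859 + 27·196 ≡ 22 (mod 23). Nonzero ⇒ E is nonsingular.
For each x ∈ F_23, compute rhs = x³ + 19·x + 14 mod 23, then count y ∈ F_23 with y² ≡ rhs.
  x = 0: rhs = 14, matching y values: none (0 points).
  x = 1: rhs = 11, matching y values: none (0 points).
  x = 2: rhs = 14, matching y values: none (0 points).
  x = 3: rhs = 6, matching y values: 11, 12 (2 points).
  x = 4: rhs = 16, matching y values: 4, 19 (2 points).
  x = 5: rhs = 4, matching y values: 2, 21 (2 points).
  x = 6: rhs = 22, matching y values: none (0 points).
  x = 7: rhs = 7, matching y values: none (0 points).
  x = 8: rhs = 11, matching y values: none (0 points).
  x = 9: rhs = 17, matching y values: none (0 points).
  x = 10: rhs = 8, matching y values: 10, 13 (2 points).
  x = 11: rhs = 13, matching y values: 6, 17 (2 points).
  x = 12: rhs = 15, matching y values: none (0 points).
  x = 13: rhs = 20, matching y values: none (0 points).
  x = 14: rhs = 11, matching y values: none (0 points).
  x = 15: rhs = 17, matching y values: none (0 points).
  x = 16: rhs = 21, matching y values: none (0 points).
  x = 17: rhs = 6, matching y values: 11, 12 (2 points).
  x = 18: rhs = 1, matching y values: 1, 22 (2 points).
  x = 19: rhs = 12, matching y values: 9, 14 (2 points).
  x = 20: rhs = 22, matching y values: none (0 points).
  x = 21: rhs = 14, matching y values: none (0 points).
  x = 22: rhs = 17, matching y values: none (0 points).
Total affine count: 16.
Full point count |E(F_23)| = 16 + 1 = 17.
Hasse bound: |17 − (23+1)| = |-7| = 7 ≤ 2√23 ≈ 9.5917 ✓.


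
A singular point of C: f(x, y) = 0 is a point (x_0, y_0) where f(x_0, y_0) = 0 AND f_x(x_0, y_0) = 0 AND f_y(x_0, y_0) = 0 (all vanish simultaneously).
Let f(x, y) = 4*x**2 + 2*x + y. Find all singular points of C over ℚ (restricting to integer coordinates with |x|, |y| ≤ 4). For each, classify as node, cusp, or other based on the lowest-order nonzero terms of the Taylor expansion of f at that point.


No singular points in the scanned grid; C is smooth there.

Compute partial derivatives:
  f_x = 8*x + 2.
  f_y = 1.
f_y = 1 is a nonzero constant, so f_y never vanishes: no point (x, y) can satisfy f = f_x = f_y = 0. In particular no (x, y) ∈ {−4, ..., 4}² is singular; the curve is smooth.


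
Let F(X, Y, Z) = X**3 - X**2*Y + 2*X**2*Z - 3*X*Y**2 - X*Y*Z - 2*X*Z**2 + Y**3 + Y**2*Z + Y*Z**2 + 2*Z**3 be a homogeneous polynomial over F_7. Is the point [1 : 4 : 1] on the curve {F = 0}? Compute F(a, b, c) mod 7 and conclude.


F(1,4,1) ≡ 3 (mod 7); P is NOT on the curve.

Evaluate F(1, 4, 1) term-by-term (mod 7).
  X**3 ↦ 1·1·1·1 = 1
  -X**2*Y ↦ -1·1·4·1 = -4
  2*X**2*Z ↦ 2·1·1·1 = 2
  -3*X*Y**2 ↦ -3·1·16·1 = -48
  -X*Y*Z ↦ -1·1·4·1 = -4
  -2*X*Z**2 ↦ -2·1·1·1 = -2
  Y**3 ↦ 1·1·64·1 = 64
  Y**2*Z ↦ 1·1·16·1 = 16
  Y*Z**2 ↦ 1·1·4·1 = 4
  2*Z**3 ↦ 2·1·1·1 = 2
Sum: F(1, 4, 1) = (1) + (-4) + (2) + (-48) + (-4) + (-2) + (64) + (16) + (4) + (2) = 31.
Reducing mod 7: 31 ≡ 3 (mod 7).
Since F(a, b, c) ≡ 3 ≠ 0 (mod 7), P does NOT lie on the curve.


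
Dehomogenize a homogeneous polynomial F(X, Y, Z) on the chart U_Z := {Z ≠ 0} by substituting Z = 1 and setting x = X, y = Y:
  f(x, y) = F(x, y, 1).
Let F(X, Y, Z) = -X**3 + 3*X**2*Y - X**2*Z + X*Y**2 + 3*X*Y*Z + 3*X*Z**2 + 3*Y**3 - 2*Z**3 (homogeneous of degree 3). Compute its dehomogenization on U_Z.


f(x, y) = -x**3 + 3*x**2*y - x**2 + x*y**2 + 3*x*y + 3*x + 3*y**3 - 2

On U_Z we set Z = 1. Each monomial c·X^i·Y^j·Z^k in F becomes c·x^i·y^j·1^k = c·x^i·y^j.
Substituting Z = 1: F(X, Y, 1) = -x**3 + 3*x**2*y - x**2 + x*y**2 + 3*x*y + 3*x + 3*y**3 - 2.
Note: deg(f) ≤ deg(F) = 3; strict inequality happens when F is divisible by Z (lost terms).
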